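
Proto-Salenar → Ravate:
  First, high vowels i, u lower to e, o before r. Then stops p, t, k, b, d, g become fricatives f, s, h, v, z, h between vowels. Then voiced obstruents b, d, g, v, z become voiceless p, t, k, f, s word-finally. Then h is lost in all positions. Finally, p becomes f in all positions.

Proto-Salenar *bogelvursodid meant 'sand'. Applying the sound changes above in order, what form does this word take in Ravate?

Ravate: *bogelvursodid > bogelvorsodid > bohelvorsozid > bohelvorsozit > boelvorsozit  (by pre-rhotic lowering, intervocalic lenition, final devoicing, h-loss)

boelvorsozit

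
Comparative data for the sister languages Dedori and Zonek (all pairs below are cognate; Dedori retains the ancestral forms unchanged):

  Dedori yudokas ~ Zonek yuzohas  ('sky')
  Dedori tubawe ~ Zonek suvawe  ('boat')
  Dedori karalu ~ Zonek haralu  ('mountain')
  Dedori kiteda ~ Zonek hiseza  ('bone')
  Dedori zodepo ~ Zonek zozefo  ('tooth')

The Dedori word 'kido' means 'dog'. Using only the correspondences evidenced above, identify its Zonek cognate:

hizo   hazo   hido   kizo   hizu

hizo

kiteda ~ hiseza — Dedori k corresponds to Zonek h word-initially before a front vowel.
yudokas ~ yuzohas — Dedori d corresponds to Zonek z between vowels (before a back vowel).
Applying these to Dedori 'kido':
  kido → hido   (k→h word-initially before a front vowel)
  hido → hizo   (d→z between vowels (before a back vowel))
So the Zonek cognate is 'hizo'.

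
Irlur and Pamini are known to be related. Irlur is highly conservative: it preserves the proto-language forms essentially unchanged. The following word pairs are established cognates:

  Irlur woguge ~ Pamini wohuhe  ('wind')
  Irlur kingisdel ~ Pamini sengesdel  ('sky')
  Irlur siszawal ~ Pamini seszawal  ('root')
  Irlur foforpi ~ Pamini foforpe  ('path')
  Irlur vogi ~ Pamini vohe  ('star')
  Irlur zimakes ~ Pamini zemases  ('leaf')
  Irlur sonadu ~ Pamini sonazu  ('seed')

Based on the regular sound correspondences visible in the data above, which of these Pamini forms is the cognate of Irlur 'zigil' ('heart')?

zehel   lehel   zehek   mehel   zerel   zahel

kingisdel ~ sengesdel, siszawal ~ seszawal — Irlur i corresponds to Pamini e after a consonant, before a consonant other than r, m, n, p, b, f, v.
vogi ~ vohe — Irlur g corresponds to Pamini h between vowels (before a front vowel).
Applying these to Irlur 'zigil':
  zigil → zegil   (i→e after a consonant, before a consonant other than r, m, n, p, b, f, v)
  zegil → zehil   (g→h between vowels (before a front vowel))
  zehil → zehel   (i→e after a consonant, before a consonant other than r, m, n, p, b, f, v)
So the Pamini cognate is 'zehel'.

zehel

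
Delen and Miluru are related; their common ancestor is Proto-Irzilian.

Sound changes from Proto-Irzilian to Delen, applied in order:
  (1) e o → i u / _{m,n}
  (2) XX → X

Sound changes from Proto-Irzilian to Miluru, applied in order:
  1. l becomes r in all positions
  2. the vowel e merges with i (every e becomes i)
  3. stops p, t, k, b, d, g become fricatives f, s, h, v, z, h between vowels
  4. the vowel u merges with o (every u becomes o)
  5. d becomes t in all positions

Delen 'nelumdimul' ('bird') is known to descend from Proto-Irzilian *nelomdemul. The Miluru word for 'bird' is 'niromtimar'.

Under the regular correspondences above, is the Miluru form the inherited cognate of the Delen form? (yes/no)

Derive the expected Miluru reflex of *nelomdemul:
Miluru: start from *nelomdemul.
  rule 1 (unconditioned shift): nelomdemul → neromdemur
  rule 2 (vowel merger): neromdemur → niromdimur
  rule 3: no change — niromdimur
  rule 4 (vowel merger): niromdimur → niromdimor
  rule 5 (unconditioned shift): niromdimor → niromtimor
  ⇒ Miluru niromtimor
The regular Miluru reflex would be 'niromtimor', but the attested form is 'niromtimar'. The correspondence is irregular, so they are not cognates (the Miluru form has a different source).

no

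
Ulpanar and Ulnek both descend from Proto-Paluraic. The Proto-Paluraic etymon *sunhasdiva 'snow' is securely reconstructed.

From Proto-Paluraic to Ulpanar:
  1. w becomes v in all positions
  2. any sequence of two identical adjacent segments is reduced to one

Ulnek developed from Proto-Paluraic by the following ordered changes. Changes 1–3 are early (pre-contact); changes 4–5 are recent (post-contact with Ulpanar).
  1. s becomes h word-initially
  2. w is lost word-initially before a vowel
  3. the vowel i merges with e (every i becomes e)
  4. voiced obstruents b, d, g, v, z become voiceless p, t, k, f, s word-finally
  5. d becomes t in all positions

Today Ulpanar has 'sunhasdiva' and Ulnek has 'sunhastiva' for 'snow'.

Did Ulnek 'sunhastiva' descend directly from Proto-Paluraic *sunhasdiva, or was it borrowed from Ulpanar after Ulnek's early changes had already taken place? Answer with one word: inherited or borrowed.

If inherited, *sunhasdiva would pass through all of Ulnek's changes:
Ulnek: *sunhasdiva > hunhasdiva > hunhasdeva > hunhasteva  (by debuccalisation, vowel merger, unconditioned shift)
If borrowed from Ulpanar 'sunhasdiva' after the early changes, it would undergo only the recent ones:
  rule 4 (final devoicing): no change (sunhasdiva)
  rule 5 (unconditioned shift): sunhasdiva → sunhastiva
  ⇒ as a loan: sunhastiva
Ulnek 'sunhastiva' matches the loan outcome 'sunhastiva', not the inherited 'hunhasteva' — it skipped the early Ulnek changes, so it was borrowed from Ulpanar.

borrowed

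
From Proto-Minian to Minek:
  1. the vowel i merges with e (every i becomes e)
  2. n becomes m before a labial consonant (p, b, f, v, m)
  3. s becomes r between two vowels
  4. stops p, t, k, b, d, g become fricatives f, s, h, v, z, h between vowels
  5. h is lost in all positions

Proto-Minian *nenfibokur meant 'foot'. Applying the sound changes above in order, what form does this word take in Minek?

Minek: start from *nenfibokur.
  rule 1 (vowel merger): nenfibokur → nenfebokur
  rule 2 (nasal place assimilation): nenfebokur → nemfebokur
  rule 3: no change — nemfebokur
  rule 4 (intervocalic lenition): nemfebokur → nemfevohur
  rule 5 (h-loss): nemfevohur → nemfevour
  ⇒ Minek nemfevour

nemfevour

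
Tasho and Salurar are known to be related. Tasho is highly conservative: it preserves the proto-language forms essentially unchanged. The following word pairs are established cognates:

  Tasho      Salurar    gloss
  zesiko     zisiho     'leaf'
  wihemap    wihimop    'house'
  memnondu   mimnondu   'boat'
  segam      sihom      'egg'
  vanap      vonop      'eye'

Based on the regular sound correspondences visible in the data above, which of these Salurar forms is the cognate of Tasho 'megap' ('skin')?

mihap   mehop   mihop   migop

mihop

zesiko ~ zisiho, segam ~ sihom — Tasho e corresponds to Salurar i after a consonant, before a consonant other than r, m, n, p, b, f, v.
segam ~ sihom — Tasho g corresponds to Salurar h between vowels (before a back vowel).
wihemap ~ wihimop, vanap ~ vonop — Tasho a corresponds to Salurar o after a consonant, before a labial obstruent.
Applying these to Tasho 'megap':
  megap → migap   (e→i after a consonant, before a consonant other than r, m, n, p, b, f, v)
  migap → mihap   (g→h between vowels (before a back vowel))
  mihap → mihop   (a→o after a consonant, before a labial obstruent)
So the Salurar cognate is 'mihop'.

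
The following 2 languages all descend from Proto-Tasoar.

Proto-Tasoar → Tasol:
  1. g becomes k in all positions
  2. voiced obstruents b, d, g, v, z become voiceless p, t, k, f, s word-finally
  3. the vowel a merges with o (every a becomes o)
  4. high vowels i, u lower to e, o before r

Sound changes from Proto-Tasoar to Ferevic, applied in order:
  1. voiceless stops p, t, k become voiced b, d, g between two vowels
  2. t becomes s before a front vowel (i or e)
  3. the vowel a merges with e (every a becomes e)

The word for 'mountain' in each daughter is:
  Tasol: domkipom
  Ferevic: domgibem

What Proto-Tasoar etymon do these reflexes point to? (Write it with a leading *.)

*domgipam

Position 7: Tasol has o, Ferevic has e. Taking the neighbouring segments as reconstructed: Tasol o could go back to *a or *o; Ferevic e could go back to *a or *e — the one source consistent with every daughter is *a.
Position 6: Tasol has p, Ferevic has b. Taking the neighbouring segments as reconstructed: Tasol p can only go back to *p; Ferevic b could go back to *p or *b — the one source consistent with every daughter is *p.
Continuing position by position gives *domgipam; check it forward:
Tasol: *domgipam > domkipam > domkipom  (by unconditioned shift, vowel merger)
Ferevic: *domgipam > domgibam > domgibem  (by intervocalic voicing, vowel merger)
*domgipam is the unique common source.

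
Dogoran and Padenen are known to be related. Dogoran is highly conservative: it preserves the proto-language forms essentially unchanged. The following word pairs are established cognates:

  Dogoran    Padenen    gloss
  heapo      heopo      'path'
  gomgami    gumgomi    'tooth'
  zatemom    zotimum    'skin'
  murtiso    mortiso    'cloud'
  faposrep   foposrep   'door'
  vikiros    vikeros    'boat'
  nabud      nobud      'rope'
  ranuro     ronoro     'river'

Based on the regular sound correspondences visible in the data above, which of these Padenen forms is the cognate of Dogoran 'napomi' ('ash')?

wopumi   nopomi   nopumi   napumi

faposrep ~ foposrep — Dogoran a corresponds to Padenen o after a consonant, before a labial obstruent.
gomgami ~ gumgomi, zatemom ~ zotimum — Dogoran o corresponds to Padenen u after a consonant, before a nasal.
Applying these to Dogoran 'napomi':
  napomi → nopomi   (a→o after a consonant, before a labial obstruent)
  nopomi → nopumi   (o→u after a consonant, before a nasal)
So the Padenen cognate is 'nopumi'.

nopumi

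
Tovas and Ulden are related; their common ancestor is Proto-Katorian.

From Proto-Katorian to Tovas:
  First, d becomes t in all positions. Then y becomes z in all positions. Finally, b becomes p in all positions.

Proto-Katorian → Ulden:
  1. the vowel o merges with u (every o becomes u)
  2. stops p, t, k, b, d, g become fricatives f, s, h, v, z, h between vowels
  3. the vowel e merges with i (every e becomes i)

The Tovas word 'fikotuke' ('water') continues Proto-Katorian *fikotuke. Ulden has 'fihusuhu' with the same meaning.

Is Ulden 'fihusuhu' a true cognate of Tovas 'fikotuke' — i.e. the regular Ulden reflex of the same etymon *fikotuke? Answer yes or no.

no

Derive the expected Ulden reflex of *fikotuke:
Ulden: *fikotuke > fikutuke > fihusuhe > fihusuhi  (by vowel merger, intervocalic lenition, vowel merger)
The regular Ulden reflex would be 'fihusuhi', but the attested form is 'fihusuhu'. The correspondence is irregular, so they are not cognates (the Ulden form has a different source).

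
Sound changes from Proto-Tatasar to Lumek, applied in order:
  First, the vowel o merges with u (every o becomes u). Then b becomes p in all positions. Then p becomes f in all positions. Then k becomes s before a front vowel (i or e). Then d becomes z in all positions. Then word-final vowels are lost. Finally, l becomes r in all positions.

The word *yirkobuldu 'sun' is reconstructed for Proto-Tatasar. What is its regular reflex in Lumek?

yirkufurz

Lumek: start from *yirkobuldu.
  rule 1 (vowel merger): yirkobuldu → yirkubuldu
  rule 2 (unconditioned shift): yirkubuldu → yirkupuldu
  rule 3 (unconditioned shift): yirkupuldu → yirkufuldu
  rule 4: no change — yirkufuldu
  rule 5 (unconditioned shift): yirkufuldu → yirkufulzu
  rule 6 (apocope): yirkufulzu → yirkufulz
  rule 7 (unconditioned shift): yirkufulz → yirkufurz
  ⇒ Lumek yirkufurz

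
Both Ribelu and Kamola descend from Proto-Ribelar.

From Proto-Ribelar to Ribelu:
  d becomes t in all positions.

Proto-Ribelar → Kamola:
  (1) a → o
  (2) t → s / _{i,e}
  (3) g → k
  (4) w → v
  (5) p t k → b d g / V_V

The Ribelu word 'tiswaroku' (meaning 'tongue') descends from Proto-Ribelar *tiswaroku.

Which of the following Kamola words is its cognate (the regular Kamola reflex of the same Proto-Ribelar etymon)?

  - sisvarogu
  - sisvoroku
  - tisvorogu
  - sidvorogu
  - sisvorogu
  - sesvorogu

sisvorogu

Kamola: *tiswaroku
  tiswaroku → tisworoku   [vowel merger]
  tisworoku → sisworoku   [palatalisation]
  sisworoku (rule 3 does not apply)
  sisworoku → sisvoroku   [unconditioned shift]
  sisvoroku → sisvorogu   [intervocalic voicing]
  giving Kamola sisvorogu.
Only 'sisvorogu' matches the regular Kamola development of *tiswaroku.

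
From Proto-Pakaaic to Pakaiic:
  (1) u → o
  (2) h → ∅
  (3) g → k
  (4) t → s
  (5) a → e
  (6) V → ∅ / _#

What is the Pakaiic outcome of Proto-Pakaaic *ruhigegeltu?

Pakaiic: *ruhigegeltu
  ruhigegeltu → rohigegelto   [vowel merger]
  rohigegelto → roigegelto   [h-loss]
  roigegelto → roikekelto   [unconditioned shift]
  roikekelto → roikekelso   [unconditioned shift]
  roikekelso (rule 5 does not apply)
  roikekelso → roikekels   [apocope]
  giving Pakaiic roikekels.

roikekels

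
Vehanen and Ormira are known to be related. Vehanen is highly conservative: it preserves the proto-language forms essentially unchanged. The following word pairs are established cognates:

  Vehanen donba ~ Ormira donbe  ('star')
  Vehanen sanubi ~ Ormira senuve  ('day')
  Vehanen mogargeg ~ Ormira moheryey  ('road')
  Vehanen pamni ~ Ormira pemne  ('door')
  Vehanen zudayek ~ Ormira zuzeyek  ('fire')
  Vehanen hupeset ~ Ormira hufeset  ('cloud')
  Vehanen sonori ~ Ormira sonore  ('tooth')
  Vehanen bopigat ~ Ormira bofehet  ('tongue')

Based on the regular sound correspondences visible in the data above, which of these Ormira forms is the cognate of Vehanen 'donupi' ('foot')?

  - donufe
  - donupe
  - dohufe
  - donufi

donufe

bopigat ~ bofehet — Vehanen p corresponds to Ormira f between vowels (before a front vowel).
sanubi ~ senuve, pamni ~ pemne — Vehanen i corresponds to Ormira e word-finally.
Applying these to Vehanen 'donupi':
  donupi → donufi   (p→f between vowels (before a front vowel))
  donufi → donufe   (i→e word-finally)
So the Ormira cognate is 'donufe'.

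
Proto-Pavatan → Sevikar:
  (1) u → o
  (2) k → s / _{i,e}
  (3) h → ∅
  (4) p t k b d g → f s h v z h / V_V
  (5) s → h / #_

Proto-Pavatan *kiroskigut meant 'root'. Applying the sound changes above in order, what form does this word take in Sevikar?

Sevikar: *kiroskigut
  kiroskigut → kiroskigot   [vowel merger]
  kiroskigot → sirossigot   [palatalisation]
  sirossigot (rule 3 does not apply)
  sirossigot → sirossihot   [intervocalic lenition]
  sirossihot → hirossihot   [debuccalisation]
  giving Sevikar hirossihot.

hirossihot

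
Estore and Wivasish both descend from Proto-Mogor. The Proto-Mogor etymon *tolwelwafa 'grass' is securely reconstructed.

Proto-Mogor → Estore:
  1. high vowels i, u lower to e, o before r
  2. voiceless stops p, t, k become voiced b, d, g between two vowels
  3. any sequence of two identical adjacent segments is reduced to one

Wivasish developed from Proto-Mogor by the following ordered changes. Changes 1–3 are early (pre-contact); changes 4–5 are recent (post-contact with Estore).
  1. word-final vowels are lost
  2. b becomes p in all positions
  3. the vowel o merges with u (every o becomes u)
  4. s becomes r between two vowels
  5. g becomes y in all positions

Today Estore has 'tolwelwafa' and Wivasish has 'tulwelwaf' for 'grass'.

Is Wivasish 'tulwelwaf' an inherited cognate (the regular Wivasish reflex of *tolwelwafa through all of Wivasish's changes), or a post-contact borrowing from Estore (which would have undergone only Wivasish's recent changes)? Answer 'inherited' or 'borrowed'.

inherited

If inherited, *tolwelwafa would pass through all of Wivasish's changes:
Wivasish: *tolwelwafa > tolwelwaf > tulwelwaf  (by apocope, vowel merger)
If borrowed from Estore 'tolwelwafa' after the early changes, it would undergo only the recent ones:
  rule 4 (rhotacism): no change (tolwelwafa)
  rule 5 (unconditioned shift): no change (tolwelwafa)
  ⇒ as a loan: tolwelwafa
Wivasish 'tulwelwaf' matches the inherited outcome exactly, so it is an inherited cognate, not a loan.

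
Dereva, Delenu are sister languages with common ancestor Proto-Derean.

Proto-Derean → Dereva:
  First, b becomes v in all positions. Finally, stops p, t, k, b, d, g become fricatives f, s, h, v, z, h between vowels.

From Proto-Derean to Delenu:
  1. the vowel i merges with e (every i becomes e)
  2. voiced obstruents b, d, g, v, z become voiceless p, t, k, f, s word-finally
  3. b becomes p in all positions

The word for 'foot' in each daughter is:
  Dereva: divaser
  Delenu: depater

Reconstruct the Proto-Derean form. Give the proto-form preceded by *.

Position 5: Dereva has s, Delenu has t. Taking the neighbouring segments as reconstructed: Dereva s could go back to *t or *s; Delenu t can only go back to *t — the one source consistent with every daughter is *t.
Position 3: Dereva has v, Delenu has p. Taking the neighbouring segments as reconstructed: Dereva v could go back to *b or *v; Delenu p could go back to *p or *b — the one source consistent with every daughter is *b.
Position 2: Dereva has i, Delenu has e. Dereva preserves i here (none of its changes turn any other segment into i), so the proto-segment is *i.
Continuing position by position gives *dibater; check it forward:
Dereva: *dibater > divater > divaser  (by unconditioned shift, intervocalic lenition)
Delenu: *dibater > debater > depater  (by vowel merger, unconditioned shift)
Only *dibater yields all of Dereva divaser, Delenu depater.

*dibater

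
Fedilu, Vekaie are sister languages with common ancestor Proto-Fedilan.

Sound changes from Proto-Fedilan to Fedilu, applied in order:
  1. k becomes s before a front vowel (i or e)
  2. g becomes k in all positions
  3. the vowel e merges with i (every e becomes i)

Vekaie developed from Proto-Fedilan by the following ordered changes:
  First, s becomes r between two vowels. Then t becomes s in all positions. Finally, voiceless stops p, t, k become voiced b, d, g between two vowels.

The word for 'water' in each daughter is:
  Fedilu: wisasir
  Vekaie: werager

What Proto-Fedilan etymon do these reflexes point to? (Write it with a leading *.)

*wesaker

Position 3: Fedilu has s, Vekaie has r. Taking the neighbouring segments as reconstructed: Fedilu s can only go back to *s; Vekaie r could go back to *s or *r — the one source consistent with every daughter is *s.
Position 2: Fedilu has i, Vekaie has e. Vekaie preserves e here (none of its changes turn any other segment into e), so the proto-segment is *e.
This points to *wesaker. Verify forward in each daughter:
Fedilu: start from *wesaker.
  rule 1 (palatalisation): wesaker → wesaser
  rule 2: no change — wesaser
  rule 3 (vowel merger): wesaser → wisasir
  ⇒ Fedilu wisasir
Vekaie: start from *wesaker.
  rule 1 (rhotacism): wesaker → weraker
  rule 2: no change — weraker
  rule 3 (intervocalic voicing): weraker → werager
  ⇒ Vekaie werager
*wesaker is the unique common source.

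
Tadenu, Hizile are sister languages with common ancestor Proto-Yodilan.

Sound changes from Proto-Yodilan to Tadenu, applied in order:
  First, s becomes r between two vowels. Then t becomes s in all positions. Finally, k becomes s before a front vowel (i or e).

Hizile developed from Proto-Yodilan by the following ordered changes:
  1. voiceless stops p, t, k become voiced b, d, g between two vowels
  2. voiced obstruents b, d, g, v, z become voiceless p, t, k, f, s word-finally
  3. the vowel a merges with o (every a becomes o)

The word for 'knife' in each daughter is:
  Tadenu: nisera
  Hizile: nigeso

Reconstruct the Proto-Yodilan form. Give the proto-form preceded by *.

Position 6: Tadenu has a, Hizile has o. Tadenu preserves a here (none of its changes turn any other segment into a), so the proto-segment is *a.
Position 3: Tadenu has s, Hizile has g. Taking the neighbouring segments as reconstructed: Tadenu s could go back to *t or *k; Hizile g could go back to *k or *g — the one source consistent with every daughter is *k.
This points to *nikesa. Verify forward in each daughter:
Tadenu: start from *nikesa.
  rule 1 (rhotacism): nikesa → nikera
  rule 2: no change — nikera
  rule 3 (palatalisation): nikera → nisera
  ⇒ Tadenu nisera
Hizile: start from *nikesa.
  rule 1 (intervocalic voicing): nikesa → nigesa
  rule 2: no change — nigesa
  rule 3 (vowel merger): nigesa → nigeso
  ⇒ Hizile nigeso
Only *nikesa yields all of Tadenu nisera, Hizile nigeso.

*nikesa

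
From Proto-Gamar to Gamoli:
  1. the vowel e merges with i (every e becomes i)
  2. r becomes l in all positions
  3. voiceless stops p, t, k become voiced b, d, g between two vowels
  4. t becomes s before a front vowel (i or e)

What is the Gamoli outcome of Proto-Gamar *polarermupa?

Gamoli: *polarermupa > polarirmupa > polalilmupa > polalilmuba  (by vowel merger, unconditioned shift, intervocalic voicing)

polalilmuba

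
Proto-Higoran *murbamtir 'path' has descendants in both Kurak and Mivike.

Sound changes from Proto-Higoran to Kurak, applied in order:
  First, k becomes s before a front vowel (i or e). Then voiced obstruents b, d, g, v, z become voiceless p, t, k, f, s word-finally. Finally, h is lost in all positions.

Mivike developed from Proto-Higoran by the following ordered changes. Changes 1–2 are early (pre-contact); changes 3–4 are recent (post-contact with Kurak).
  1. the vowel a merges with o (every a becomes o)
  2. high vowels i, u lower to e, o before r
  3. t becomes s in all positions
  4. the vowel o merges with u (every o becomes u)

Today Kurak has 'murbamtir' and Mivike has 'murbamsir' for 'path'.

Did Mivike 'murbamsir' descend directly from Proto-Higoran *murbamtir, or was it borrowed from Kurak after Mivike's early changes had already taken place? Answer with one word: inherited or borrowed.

If inherited, *murbamtir would pass through all of Mivike's changes:
Mivike: start from *murbamtir.
  rule 1 (vowel merger): murbamtir → murbomtir
  rule 2 (pre-rhotic lowering): murbomtir → morbomter
  rule 3 (unconditioned shift): morbomter → morbomser
  rule 4 (vowel merger): morbomser → murbumser
  ⇒ Mivike murbumser
If borrowed from Kurak 'murbamtir' after the early changes, it would undergo only the recent ones:
  rule 3 (unconditioned shift): murbamtir → murbamsir
  rule 4 (vowel merger): no change (murbamsir)
  ⇒ as a loan: murbamsir
Mivike 'murbamsir' matches the loan outcome 'murbamsir', not the inherited 'murbumser' — it skipped the early Mivike changes, so it was borrowed from Kurak.

borrowed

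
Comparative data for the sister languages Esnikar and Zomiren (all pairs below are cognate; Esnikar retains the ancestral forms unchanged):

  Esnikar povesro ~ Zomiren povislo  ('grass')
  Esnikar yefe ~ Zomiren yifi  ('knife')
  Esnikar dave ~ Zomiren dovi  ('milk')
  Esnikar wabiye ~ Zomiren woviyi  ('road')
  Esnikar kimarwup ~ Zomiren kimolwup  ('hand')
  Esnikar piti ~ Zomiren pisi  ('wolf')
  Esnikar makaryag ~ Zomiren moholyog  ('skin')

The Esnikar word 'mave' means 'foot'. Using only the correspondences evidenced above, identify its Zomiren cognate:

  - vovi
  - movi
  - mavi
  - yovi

dave ~ dovi — Esnikar a corresponds to Zomiren o after a consonant, before a labial obstruent.
yefe ~ yifi, dave ~ dovi — Esnikar e corresponds to Zomiren i word-finally.
Applying these to Esnikar 'mave':
  mave → move   (a→o after a consonant, before a labial obstruent)
  move → movi   (e→i word-finally)
So the Zomiren cognate is 'movi'.

movi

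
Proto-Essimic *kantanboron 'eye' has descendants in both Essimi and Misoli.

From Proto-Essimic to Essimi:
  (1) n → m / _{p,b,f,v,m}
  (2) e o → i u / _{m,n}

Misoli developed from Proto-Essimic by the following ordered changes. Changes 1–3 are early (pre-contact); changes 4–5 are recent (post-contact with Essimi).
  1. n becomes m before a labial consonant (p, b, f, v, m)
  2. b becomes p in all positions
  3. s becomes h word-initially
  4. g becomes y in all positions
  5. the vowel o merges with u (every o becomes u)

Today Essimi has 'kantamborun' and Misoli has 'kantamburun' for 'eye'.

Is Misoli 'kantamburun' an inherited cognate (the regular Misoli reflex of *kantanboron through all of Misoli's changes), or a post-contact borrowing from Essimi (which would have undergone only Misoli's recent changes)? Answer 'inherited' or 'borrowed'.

If inherited, *kantanboron would pass through all of Misoli's changes:
Misoli: start from *kantanboron.
  rule 1 (nasal place assimilation): kantanboron → kantamboron
  rule 2 (unconditioned shift): kantamboron → kantamporon
  rule 3: no change — kantamporon
  rule 4: no change — kantamporon
  rule 5 (vowel merger): kantamporon → kantampurun
  ⇒ Misoli kantampurun
If borrowed from Essimi 'kantamborun' after the early changes, it would undergo only the recent ones:
  rule 4 (unconditioned shift): no change (kantamborun)
  rule 5 (vowel merger): kantamborun → kantamburun
  ⇒ as a loan: kantamburun
Misoli 'kantamburun' matches the loan outcome 'kantamburun', not the inherited 'kantampurun' — it skipped the early Misoli changes, so it was borrowed from Essimi.

borrowed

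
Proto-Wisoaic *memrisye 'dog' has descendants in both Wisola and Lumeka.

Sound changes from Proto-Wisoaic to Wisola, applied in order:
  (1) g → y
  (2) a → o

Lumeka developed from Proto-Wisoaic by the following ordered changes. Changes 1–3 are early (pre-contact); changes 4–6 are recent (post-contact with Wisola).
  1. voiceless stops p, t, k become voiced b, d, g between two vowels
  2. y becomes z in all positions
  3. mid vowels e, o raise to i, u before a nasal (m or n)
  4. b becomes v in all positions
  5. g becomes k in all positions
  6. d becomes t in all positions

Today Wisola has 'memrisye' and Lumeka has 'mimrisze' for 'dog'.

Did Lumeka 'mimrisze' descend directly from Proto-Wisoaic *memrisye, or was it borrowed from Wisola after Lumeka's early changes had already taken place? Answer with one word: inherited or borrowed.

If inherited, *memrisye would pass through all of Lumeka's changes:
Lumeka: *memrisye > memrisze > mimrisze  (by unconditioned shift, pre-nasal raising)
If borrowed from Wisola 'memrisye' after the early changes, it would undergo only the recent ones:
  rule 4 (unconditioned shift): no change (memrisye)
  rule 5 (unconditioned shift): no change (memrisye)
  rule 6 (unconditioned shift): no change (memrisye)
  ⇒ as a loan: memrisye
Lumeka 'mimrisze' matches the inherited outcome exactly, so it is an inherited cognate, not a loan.

inherited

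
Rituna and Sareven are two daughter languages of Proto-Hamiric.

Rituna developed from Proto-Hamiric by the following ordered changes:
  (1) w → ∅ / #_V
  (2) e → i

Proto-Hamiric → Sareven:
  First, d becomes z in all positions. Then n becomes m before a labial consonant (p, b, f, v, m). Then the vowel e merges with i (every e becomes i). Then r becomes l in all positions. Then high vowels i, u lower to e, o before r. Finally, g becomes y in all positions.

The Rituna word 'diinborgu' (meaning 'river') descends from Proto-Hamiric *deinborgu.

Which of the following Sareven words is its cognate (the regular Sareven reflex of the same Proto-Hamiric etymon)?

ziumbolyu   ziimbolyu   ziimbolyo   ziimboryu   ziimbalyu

Sareven: start from *deinborgu.
  rule 1 (unconditioned shift): deinborgu → zeinborgu
  rule 2 (nasal place assimilation): zeinborgu → zeimborgu
  rule 3 (vowel merger): zeimborgu → ziimborgu
  rule 4 (unconditioned shift): ziimborgu → ziimbolgu
  rule 5: no change — ziimbolgu
  rule 6 (unconditioned shift): ziimbolgu → ziimbolyu
  ⇒ Sareven ziimbolyu
The other candidates each miss or misapply at least one Sareven change.

ziimbolyu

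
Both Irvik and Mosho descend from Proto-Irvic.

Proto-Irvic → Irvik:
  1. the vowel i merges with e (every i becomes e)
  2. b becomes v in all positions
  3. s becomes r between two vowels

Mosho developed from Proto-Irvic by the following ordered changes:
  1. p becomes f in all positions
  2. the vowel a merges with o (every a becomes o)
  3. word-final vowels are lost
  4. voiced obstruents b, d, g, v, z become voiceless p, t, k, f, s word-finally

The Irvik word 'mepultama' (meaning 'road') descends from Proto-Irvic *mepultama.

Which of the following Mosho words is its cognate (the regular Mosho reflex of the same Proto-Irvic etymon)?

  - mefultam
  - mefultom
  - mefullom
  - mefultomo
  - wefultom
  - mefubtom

mefultom

Mosho: *mepultama > mefultama > mefultomo > mefultom  (by unconditioned shift, vowel merger, apocope)
Among the options, 'mefultom' alone shows every Mosho change applied in order.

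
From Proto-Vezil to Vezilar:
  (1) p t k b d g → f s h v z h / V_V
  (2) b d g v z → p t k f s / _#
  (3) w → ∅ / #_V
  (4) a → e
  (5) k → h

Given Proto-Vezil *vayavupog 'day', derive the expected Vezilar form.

Vezilar: *vayavupog
  vayavupog → vayavufog   [intervocalic lenition]
  vayavufog → vayavufok   [final devoicing]
  vayavufok (rule 3 does not apply)
  vayavufok → veyevufok   [vowel merger]
  veyevufok → veyevufoh   [unconditioned shift]
  giving Vezilar veyevufoh.

veyevufoh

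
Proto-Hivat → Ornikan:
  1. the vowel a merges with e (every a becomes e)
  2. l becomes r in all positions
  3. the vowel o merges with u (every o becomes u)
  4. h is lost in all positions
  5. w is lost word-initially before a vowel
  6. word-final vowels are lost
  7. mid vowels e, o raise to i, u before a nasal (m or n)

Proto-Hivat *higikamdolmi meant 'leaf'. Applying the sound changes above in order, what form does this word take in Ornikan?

igikimdurm

Ornikan: start from *higikamdolmi.
  rule 1 (vowel merger): higikamdolmi → higikemdolmi
  rule 2 (unconditioned shift): higikemdolmi → higikemdormi
  rule 3 (vowel merger): higikemdormi → higikemdurmi
  rule 4 (h-loss): higikemdurmi → igikemdurmi
  rule 5: no change — igikemdurmi
  rule 6 (apocope): igikemdurmi → igikemdurm
  rule 7 (pre-nasal raising): igikemdurm → igikimdurm
  ⇒ Ornikan igikimdurm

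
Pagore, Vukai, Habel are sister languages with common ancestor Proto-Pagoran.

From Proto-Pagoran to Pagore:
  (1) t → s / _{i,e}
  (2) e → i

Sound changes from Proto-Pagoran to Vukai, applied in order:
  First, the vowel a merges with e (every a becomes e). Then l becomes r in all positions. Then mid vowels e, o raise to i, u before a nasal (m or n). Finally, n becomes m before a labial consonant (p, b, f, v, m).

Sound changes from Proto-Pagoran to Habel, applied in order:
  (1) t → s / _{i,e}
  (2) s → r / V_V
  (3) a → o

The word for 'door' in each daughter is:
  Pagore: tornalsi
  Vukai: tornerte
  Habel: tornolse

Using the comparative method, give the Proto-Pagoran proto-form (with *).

*tornalte

Position 7: Pagore has s, Vukai has t, Habel has s. Vukai preserves t here (none of its changes turn any other segment into t), so the proto-segment is *t.
Position 8: Pagore has i, Vukai has e, Habel has e. Habel preserves e here (none of its changes turn any other segment into e), so the proto-segment is *e.
Continuing position by position gives *tornalte; check it forward:
Pagore: *tornalte > tornalse > tornalsi  (by palatalisation, vowel merger)
Vukai: *tornalte
  tornalte → tornelte   [vowel merger]
  tornelte → tornerte   [unconditioned shift]
  tornerte (rule 3 does not apply)
  tornerte (rule 4 does not apply)
  giving Vukai tornerte.
Habel: start from *tornalte.
  rule 1 (palatalisation): tornalte → tornalse
  rule 2: no change — tornalse
  rule 3 (vowel merger): tornalse → tornolse
  ⇒ Habel tornolse
No other proto-form is consistent with every reflex, so the reconstruction is *tornalte.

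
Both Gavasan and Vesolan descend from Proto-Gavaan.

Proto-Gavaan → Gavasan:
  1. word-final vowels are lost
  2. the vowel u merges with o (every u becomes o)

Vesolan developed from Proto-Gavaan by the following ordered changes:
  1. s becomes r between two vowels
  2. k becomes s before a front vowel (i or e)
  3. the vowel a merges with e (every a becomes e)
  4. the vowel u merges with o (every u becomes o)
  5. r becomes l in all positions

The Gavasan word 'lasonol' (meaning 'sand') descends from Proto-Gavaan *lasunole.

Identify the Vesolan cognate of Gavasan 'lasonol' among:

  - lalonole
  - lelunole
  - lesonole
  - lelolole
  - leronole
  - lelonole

lelonole

Vesolan: start from *lasunole.
  rule 1 (rhotacism): lasunole → larunole
  rule 2: no change — larunole
  rule 3 (vowel merger): larunole → lerunole
  rule 4 (vowel merger): lerunole → leronole
  rule 5 (unconditioned shift): leronole → lelonole
  ⇒ Vesolan lelonole
Among the options, 'lelonole' alone shows every Vesolan change applied in order.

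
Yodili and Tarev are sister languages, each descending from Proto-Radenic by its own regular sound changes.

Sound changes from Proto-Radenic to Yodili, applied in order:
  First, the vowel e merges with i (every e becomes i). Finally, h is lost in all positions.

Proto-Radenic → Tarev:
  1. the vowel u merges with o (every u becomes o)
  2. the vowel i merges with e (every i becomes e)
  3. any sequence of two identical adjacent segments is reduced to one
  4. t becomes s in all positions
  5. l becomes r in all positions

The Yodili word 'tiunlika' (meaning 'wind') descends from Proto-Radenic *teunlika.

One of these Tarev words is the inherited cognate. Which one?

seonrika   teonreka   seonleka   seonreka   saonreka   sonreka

Tarev: *teunlika
  teunlika → teonlika   [vowel merger]
  teonlika → teonleka   [vowel merger]
  teonleka (rule 3 does not apply)
  teonleka → seonleka   [unconditioned shift]
  seonleka → seonreka   [unconditioned shift]
  giving Tarev seonreka.

seonreka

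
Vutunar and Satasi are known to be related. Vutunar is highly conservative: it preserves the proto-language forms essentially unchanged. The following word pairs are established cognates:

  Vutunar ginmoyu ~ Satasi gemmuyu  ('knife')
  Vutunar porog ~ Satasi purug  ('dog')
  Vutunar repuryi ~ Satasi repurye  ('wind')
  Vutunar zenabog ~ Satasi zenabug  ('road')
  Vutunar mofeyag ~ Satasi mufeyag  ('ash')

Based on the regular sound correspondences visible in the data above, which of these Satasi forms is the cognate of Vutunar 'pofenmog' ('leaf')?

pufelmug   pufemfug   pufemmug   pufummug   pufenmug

pufemmug

mofeyag ~ mufeyag — Vutunar o corresponds to Satasi u after a consonant, before a labial obstruent.
ginmoyu ~ gemmuyu — Vutunar n corresponds to Satasi m after a vowel, before a nasal.
ginmoyu ~ gemmuyu, porog ~ purug — Vutunar o corresponds to Satasi u after a consonant, before a consonant other than r, m, n, p, b, f, v.
Applying these to Vutunar 'pofenmog':
  pofenmog → pufenmog   (o→u after a consonant, before a labial obstruent)
  pufenmog → pufemmog   (n→m after a vowel, before a nasal)
  pufemmog → pufemmug   (o→u after a consonant, before a consonant other than r, m, n, p, b, f, v)
So the Satasi cognate is 'pufemmug'.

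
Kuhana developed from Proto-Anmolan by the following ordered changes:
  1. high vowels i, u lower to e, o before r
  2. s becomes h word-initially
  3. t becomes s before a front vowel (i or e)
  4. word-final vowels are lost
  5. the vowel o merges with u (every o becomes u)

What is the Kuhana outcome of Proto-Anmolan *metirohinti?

Kuhana: *metirohinti
  metirohinti → meterohinti   [pre-rhotic lowering]
  meterohinti (rule 2 does not apply)
  meterohinti → meserohinsi   [palatalisation]
  meserohinsi → meserohins   [apocope]
  meserohins → meseruhins   [vowel merger]
  giving Kuhana meseruhins.

meseruhins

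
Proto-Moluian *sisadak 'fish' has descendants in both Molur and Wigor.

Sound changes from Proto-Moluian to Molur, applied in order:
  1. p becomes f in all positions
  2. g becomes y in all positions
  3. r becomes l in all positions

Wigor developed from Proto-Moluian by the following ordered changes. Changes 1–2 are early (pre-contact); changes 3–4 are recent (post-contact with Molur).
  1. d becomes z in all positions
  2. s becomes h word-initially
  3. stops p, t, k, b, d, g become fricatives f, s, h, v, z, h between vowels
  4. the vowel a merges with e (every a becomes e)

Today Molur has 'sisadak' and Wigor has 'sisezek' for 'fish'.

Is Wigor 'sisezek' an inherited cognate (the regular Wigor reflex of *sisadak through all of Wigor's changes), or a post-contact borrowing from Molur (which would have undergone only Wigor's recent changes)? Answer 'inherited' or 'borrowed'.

If inherited, *sisadak would pass through all of Wigor's changes:
Wigor: start from *sisadak.
  rule 1 (unconditioned shift): sisadak → sisazak
  rule 2 (debuccalisation): sisazak → hisazak
  rule 3: no change — hisazak
  rule 4 (vowel merger): hisazak → hisezek
  ⇒ Wigor hisezek
If borrowed from Molur 'sisadak' after the early changes, it would undergo only the recent ones:
  rule 3 (intervocalic lenition): sisadak → sisazak
  rule 4 (vowel merger): sisazak → sisezek
  ⇒ as a loan: sisezek
Wigor 'sisezek' matches the loan outcome 'sisezek', not the inherited 'hisezek' — it skipped the early Wigor changes, so it was borrowed from Molur.

borrowed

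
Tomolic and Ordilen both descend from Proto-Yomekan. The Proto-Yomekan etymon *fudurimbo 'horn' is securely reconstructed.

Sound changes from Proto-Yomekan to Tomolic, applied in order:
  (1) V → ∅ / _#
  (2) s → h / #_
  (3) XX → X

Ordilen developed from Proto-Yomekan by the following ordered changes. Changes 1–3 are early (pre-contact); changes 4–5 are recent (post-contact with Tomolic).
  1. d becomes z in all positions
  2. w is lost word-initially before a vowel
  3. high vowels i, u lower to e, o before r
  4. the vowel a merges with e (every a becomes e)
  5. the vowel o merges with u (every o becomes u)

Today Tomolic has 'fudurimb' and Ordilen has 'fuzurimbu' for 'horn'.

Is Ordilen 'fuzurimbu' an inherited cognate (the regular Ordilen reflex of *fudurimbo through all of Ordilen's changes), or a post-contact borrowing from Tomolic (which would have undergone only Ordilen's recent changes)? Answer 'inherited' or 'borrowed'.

If inherited, *fudurimbo would pass through all of Ordilen's changes:
Ordilen: start from *fudurimbo.
  rule 1 (unconditioned shift): fudurimbo → fuzurimbo
  rule 2: no change — fuzurimbo
  rule 3 (pre-rhotic lowering): fuzurimbo → fuzorimbo
  rule 4: no change — fuzorimbo
  rule 5 (vowel merger): fuzorimbo → fuzurimbu
  ⇒ Ordilen fuzurimbu
If borrowed from Tomolic 'fudurimb' after the early changes, it would undergo only the recent ones:
  rule 4 (vowel merger): no change (fudurimb)
  rule 5 (vowel merger): no change (fudurimb)
  ⇒ as a loan: fudurimb
Ordilen 'fuzurimbu' matches the inherited outcome exactly, so it is an inherited cognate, not a loan.

inherited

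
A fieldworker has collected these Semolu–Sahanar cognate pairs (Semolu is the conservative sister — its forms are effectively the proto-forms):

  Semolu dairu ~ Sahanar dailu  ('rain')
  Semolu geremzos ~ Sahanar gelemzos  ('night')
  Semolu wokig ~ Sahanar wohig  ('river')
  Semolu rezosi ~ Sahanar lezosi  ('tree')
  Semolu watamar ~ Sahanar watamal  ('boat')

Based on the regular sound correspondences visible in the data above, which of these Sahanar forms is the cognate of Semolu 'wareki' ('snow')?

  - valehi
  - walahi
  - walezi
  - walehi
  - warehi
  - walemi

walehi

geremzos ~ gelemzos — Semolu r corresponds to Sahanar l between vowels (before a front vowel).
wokig ~ wohig — Semolu k corresponds to Sahanar h between vowels (before a front vowel).
Applying these to Semolu 'wareki':
  wareki → waleki   (r→l between vowels (before a front vowel))
  waleki → walehi   (k→h between vowels (before a front vowel))
So the Sahanar cognate is 'walehi'.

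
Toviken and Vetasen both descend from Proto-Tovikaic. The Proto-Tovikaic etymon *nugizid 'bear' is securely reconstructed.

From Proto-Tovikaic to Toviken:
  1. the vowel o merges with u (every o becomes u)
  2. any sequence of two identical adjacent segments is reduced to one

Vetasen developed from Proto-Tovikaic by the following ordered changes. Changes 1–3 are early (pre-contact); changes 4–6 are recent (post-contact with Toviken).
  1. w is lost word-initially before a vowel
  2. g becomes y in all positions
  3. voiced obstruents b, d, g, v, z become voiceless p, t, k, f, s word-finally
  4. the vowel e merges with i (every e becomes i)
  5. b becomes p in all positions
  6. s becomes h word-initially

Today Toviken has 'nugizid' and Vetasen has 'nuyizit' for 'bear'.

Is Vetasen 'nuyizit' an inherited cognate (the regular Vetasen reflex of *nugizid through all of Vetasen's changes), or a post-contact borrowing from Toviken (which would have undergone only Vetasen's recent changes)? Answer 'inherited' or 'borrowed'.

inherited

If inherited, *nugizid would pass through all of Vetasen's changes:
Vetasen: *nugizid > nuyizid > nuyizit  (by unconditioned shift, final devoicing)
If borrowed from Toviken 'nugizid' after the early changes, it would undergo only the recent ones:
  rule 4 (vowel merger): no change (nugizid)
  rule 5 (unconditioned shift): no change (nugizid)
  rule 6 (debuccalisation): no change (nugizid)
  ⇒ as a loan: nugizid
Vetasen 'nuyizit' matches the inherited outcome exactly, so it is an inherited cognate, not a loan.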